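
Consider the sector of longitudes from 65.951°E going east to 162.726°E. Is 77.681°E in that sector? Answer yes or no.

Band width going east from +65.951° to +162.726°: ((162.726 − 65.951) mod 360) = 96.775°.
Offset of +77.681° east of the west edge: ((77.681 − 65.951) mod 360) = 11.730°.
11.730° ≤ 96.775° ⇒ inside.

Yes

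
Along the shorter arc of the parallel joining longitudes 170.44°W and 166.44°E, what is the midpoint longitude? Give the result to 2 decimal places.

Signed shortest Δλ from -170.44° to +166.44° is -23.12°.
Midpoint longitude = -170.44° + (-23.12°)/2 = -170.44° − 11.56° = -182.00°.
Normalise into (−180°, 180°]: +178.00°.
(The naïve average (-170.44 + +166.44)/2 = -2.0° is on the wrong side of the globe.)

178.00°E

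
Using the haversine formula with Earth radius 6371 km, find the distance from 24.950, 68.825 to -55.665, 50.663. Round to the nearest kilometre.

9128 km

Δλ = 50.663 − 68.825 = -18.162°.
Δφ = -55.665 − 24.950 = -80.615°.
a = sin²(Δφ/2) + cos φ₁ · cos φ₂ · sin²(Δλ/2) = 0.431205.
c = 2·atan2(√a, √(1−a)) = 1.43277 rad → d = 6371·c ≈ 9128.17 km.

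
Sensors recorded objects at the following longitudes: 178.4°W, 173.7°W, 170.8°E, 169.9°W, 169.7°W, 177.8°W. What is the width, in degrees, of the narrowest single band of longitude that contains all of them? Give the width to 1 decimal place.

Sort the longitudes: -178.4°, -177.8°, -173.7°, -169.9°, -169.7°, +170.8°.
Eastward gaps between consecutive values (wrapping around): 0.6°, 4.1°, 3.8°, 0.2°, 340.5°, 10.8°.
Largest gap = 340.5° ⇒ minimal covering band is its complement: 360° − 340.5° = 19.5°.
Band runs from +170.8° eastward to -169.7°, crossing the antimeridian.

19.5°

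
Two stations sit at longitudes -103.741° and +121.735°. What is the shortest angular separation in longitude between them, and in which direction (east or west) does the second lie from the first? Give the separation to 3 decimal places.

134.524° west

Raw difference: 121.735 − -103.741 = 225.476°.
Normalise into (−180°, 180°]: 225.476° − 360° = -134.524°.
Negative ⇒ the second point lies to the west; separation 134.524°.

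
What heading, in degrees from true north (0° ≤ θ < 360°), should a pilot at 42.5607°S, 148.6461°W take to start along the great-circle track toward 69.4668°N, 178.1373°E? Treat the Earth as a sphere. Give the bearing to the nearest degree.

348°

Δλ = 178.1373 − -148.6461 = 326.7834°; wrapped into (−180°, 180°]: -33.2166°.
θ = atan2( sin Δλ · cos φ₂ , cos φ₁ · sin φ₂ − sin φ₁ · cos φ₂ · cos Δλ )
  = atan2(-0.19214, 0.88824) = -12.206° → normalised to [0°, 360°): 347.794°.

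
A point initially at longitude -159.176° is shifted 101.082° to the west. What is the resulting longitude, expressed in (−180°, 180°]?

Start at -159.176°; shift −101.082° → -260.258°.
-260.258° lies outside (−180°, 180°]; add 360° → +99.742°.

+99.742°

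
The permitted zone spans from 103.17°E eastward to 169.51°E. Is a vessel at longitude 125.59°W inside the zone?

Band width going east from +103.17° to +169.51°: ((169.51 − 103.17) mod 360) = 66.34°.
Offset of -125.59° east of the west edge: ((-125.59 − 103.17) mod 360) = 131.24°.
131.24° > 66.34° ⇒ outside.

No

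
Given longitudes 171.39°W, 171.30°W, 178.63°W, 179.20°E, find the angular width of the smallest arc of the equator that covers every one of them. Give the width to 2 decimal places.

Sort the longitudes: -178.63°, -171.39°, -171.30°, +179.20°.
Eastward gaps between consecutive values (wrapping around): 7.24°, 0.09°, 350.50°, 2.17°.
Largest gap = 350.50° ⇒ minimal covering band is its complement: 360° − 350.50° = 9.50°.
Band runs from +179.20° eastward to -171.30°, crossing the antimeridian.

9.50°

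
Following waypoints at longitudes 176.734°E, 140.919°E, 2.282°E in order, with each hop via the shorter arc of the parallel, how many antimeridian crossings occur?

0

Leg 1: +176.734° → +140.919°, shortest Δλ = -35.815° (west) — does not cross 180°.
Leg 2: +140.919° → +2.282°, shortest Δλ = -138.637° (west) — does not cross 180°.
Total crossings: 0.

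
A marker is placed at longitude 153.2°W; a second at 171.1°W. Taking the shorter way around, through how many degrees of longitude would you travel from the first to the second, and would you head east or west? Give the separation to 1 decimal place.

Raw difference: -171.1 − -153.2 = -17.9°.
Normalise into (−180°, 180°]: -17.9° stays -17.9°.
Negative ⇒ the second point lies to the west; separation 17.9°.

17.9° west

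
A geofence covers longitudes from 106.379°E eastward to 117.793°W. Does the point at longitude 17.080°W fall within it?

No

Band width going east from +106.379° to -117.793°: ((-117.793 − 106.379) mod 360) = 135.828°.
Offset of -17.080° east of the west edge: ((-17.080 − 106.379) mod 360) = 236.541°.
236.541° > 135.828° ⇒ outside.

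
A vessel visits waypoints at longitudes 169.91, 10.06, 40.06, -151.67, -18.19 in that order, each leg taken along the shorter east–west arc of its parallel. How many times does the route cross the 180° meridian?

Leg 1: +169.91° → +10.06°, shortest Δλ = -159.85° (west) — does not cross 180°.
Leg 2: +10.06° → +40.06°, shortest Δλ = 30.0° (east) — does not cross 180°.
Leg 3: +40.06° → -151.67°, shortest Δλ = 168.27° (east) — crosses 180°.
Leg 4: -151.67° → -18.19°, shortest Δλ = 133.48° (east) — does not cross 180°.
Total crossings: 1.

1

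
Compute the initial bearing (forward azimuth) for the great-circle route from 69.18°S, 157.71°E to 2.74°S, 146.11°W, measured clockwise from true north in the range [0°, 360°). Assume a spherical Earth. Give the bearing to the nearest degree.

Δλ = -146.11 − 157.71 = -303.82°; wrapped into (−180°, 180°]: 56.18°.
θ = atan2( sin Δλ · cos φ₂ , cos φ₁ · sin φ₂ − sin φ₁ · cos φ₂ · cos Δλ )
  = atan2(0.82984, 0.50266) = 58.796° → normalised to [0°, 360°): 58.796°.

59°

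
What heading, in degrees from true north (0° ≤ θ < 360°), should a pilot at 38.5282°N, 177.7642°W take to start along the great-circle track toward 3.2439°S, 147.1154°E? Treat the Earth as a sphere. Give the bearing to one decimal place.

Δλ = 147.1154 − -177.7642 = 324.8796°; wrapped into (−180°, 180°]: -35.1204°.
θ = atan2( sin Δλ · cos φ₂ , cos φ₁ · sin φ₂ − sin φ₁ · cos φ₂ · cos Δλ )
  = atan2(-0.57437, -0.55295) = -133.911° → normalised to [0°, 360°): 226.089°.

226.1°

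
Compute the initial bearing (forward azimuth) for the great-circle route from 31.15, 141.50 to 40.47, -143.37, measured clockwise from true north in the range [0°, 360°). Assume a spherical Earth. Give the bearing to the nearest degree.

Δλ = -143.37 − 141.50 = -284.87°; wrapped into (−180°, 180°]: 75.13°.
θ = atan2( sin Δλ · cos φ₂ , cos φ₁ · sin φ₂ − sin φ₁ · cos φ₂ · cos Δλ )
  = atan2(0.73527, 0.45448) = 58.279° → normalised to [0°, 360°): 58.279°.

58°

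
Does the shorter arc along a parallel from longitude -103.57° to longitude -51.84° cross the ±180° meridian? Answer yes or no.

No

Signed shortest Δλ = ((-51.84 − -103.57 + 180) mod 360) − 180 = 51.73°.
Going east by 51.73° from -103.57° reaches -51.84° without touching 180°.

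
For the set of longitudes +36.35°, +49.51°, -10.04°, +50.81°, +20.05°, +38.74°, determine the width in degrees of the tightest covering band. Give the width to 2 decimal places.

Sort the longitudes: -10.04°, +20.05°, +36.35°, +38.74°, +49.51°, +50.81°.
Eastward gaps between consecutive values (wrapping around): 30.09°, 16.30°, 2.39°, 10.77°, 1.30°, 299.15°.
Largest gap = 299.15° ⇒ minimal covering band is its complement: 360° − 299.15° = 60.85°.
Band runs from -10.04° eastward to +50.81°.

60.85°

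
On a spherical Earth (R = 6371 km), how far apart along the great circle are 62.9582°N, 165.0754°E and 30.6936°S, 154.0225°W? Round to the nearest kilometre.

Δλ = -154.0225 − 165.0754 = -319.0979°; wrapped into (−180°, 180°]: 40.9021°.
Δφ = -30.6936 − 62.9582 = -93.6518°.
a = sin²(Δφ/2) + cos φ₁ · cos φ₂ · sin²(Δλ/2) = 0.579576.
c = 2·atan2(√a, √(1−a)) = 1.73063 rad → d = 6371·c ≈ 11025.83 km.

11026 km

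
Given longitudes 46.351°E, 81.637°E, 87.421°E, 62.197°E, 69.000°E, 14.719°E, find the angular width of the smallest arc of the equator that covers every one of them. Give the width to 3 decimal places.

72.702°

Sort the longitudes: +14.719°, +46.351°, +62.197°, +69.000°, +81.637°, +87.421°.
Eastward gaps between consecutive values (wrapping around): 31.632°, 15.846°, 6.803°, 12.637°, 5.784°, 287.298°.
Largest gap = 287.298° ⇒ minimal covering band is its complement: 360° − 287.298° = 72.702°.
Band runs from +14.719° eastward to +87.421°.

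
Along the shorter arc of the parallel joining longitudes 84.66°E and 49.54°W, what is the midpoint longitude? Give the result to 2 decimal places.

Signed shortest Δλ from +84.66° to -49.54° is -134.20°.
Midpoint longitude = +84.66° + (-134.20°)/2 = +84.66° − 67.10° = +17.56°.

17.56°E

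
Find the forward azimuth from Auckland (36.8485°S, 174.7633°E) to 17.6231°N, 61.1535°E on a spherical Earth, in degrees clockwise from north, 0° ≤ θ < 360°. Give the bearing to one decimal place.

270.9°

Δλ = 61.1535 − 174.7633 = -113.6098°.
θ = atan2( sin Δλ · cos φ₂ , cos φ₁ · sin φ₂ − sin φ₁ · cos φ₂ · cos Δλ )
  = atan2(-0.87329, 0.01336) = -89.124° → normalised to [0°, 360°): 270.876°.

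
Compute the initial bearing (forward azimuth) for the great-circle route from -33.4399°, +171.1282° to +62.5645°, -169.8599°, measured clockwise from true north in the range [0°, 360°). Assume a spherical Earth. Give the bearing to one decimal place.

8.7°

Δλ = -169.8599 − 171.1282 = -340.9881°; wrapped into (−180°, 180°]: 19.0119°.
θ = atan2( sin Δλ · cos φ₂ , cos φ₁ · sin φ₂ − sin φ₁ · cos φ₂ · cos Δλ )
  = atan2(0.15010, 0.98066) = 8.702° → normalised to [0°, 360°): 8.702°.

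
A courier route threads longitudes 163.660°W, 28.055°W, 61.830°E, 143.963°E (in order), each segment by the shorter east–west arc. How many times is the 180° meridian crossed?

Leg 1: -163.660° → -28.055°, shortest Δλ = 135.605° (east) — does not cross 180°.
Leg 2: -28.055° → +61.830°, shortest Δλ = 89.885° (east) — does not cross 180°.
Leg 3: +61.830° → +143.963°, shortest Δλ = 82.133° (east) — does not cross 180°.
Total crossings: 0.

0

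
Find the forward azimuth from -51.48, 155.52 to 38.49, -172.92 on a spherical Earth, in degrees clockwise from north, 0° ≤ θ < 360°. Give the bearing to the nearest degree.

Δλ = -172.92 − 155.52 = -328.44°; wrapped into (−180°, 180°]: 31.56°.
θ = atan2( sin Δλ · cos φ₂ , cos φ₁ · sin φ₂ − sin φ₁ · cos φ₂ · cos Δλ )
  = atan2(0.40967, 0.90942) = 24.250° → normalised to [0°, 360°): 24.250°.

24°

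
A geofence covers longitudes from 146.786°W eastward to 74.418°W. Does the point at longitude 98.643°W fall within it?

Yes

Band width going east from -146.786° to -74.418°: ((-74.418 − -146.786) mod 360) = 72.368°.
Offset of -98.643° east of the west edge: ((-98.643 − -146.786) mod 360) = 48.143°.
48.143° ≤ 72.368° ⇒ inside.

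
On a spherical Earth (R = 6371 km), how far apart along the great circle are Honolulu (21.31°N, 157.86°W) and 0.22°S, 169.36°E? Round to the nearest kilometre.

Δλ = 169.36 − -157.86 = 327.22°; wrapped into (−180°, 180°]: -32.78°.
Δφ = -0.22 − 21.31 = -21.53°.
a = sin²(Δφ/2) + cos φ₁ · cos φ₂ · sin²(Δλ/2) = 0.109065.
c = 2·atan2(√a, √(1−a)) = 0.67314 rad → d = 6371·c ≈ 4288.55 km.

4289 km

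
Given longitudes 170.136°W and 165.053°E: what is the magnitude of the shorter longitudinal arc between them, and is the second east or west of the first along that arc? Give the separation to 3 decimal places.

24.811° west

Raw difference: 165.053 − -170.136 = 335.189°.
Normalise into (−180°, 180°]: 335.189° − 360° = -24.811°.
Negative ⇒ the second point lies to the west; separation 24.811°.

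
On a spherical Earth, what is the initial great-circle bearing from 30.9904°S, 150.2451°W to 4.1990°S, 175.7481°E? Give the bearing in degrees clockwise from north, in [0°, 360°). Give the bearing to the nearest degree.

303°

Δλ = 175.7481 − -150.2451 = 325.9932°; wrapped into (−180°, 180°]: -34.0068°.
θ = atan2( sin Δλ · cos φ₂ , cos φ₁ · sin φ₂ − sin φ₁ · cos φ₂ · cos Δλ )
  = atan2(-0.55779, 0.36292) = -56.951° → normalised to [0°, 360°): 303.049°.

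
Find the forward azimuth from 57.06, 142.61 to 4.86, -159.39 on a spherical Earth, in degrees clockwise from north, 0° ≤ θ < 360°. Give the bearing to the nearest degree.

Δλ = -159.39 − 142.61 = -302.00°; wrapped into (−180°, 180°]: 58.00°.
θ = atan2( sin Δλ · cos φ₂ , cos φ₁ · sin φ₂ − sin φ₁ · cos φ₂ · cos Δλ )
  = atan2(0.84500, -0.39706) = 115.169° → normalised to [0°, 360°): 115.169°.

115°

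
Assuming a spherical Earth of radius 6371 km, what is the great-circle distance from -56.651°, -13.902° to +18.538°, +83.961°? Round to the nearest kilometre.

12197 km

Δλ = 83.961 − -13.902 = 97.863°.
Δφ = 18.538 − -56.651 = 75.189°.
a = sin²(Δφ/2) + cos φ₁ · cos φ₂ · sin²(Δλ/2) = 0.668443.
c = 2·atan2(√a, √(1−a)) = 1.91440 rad → d = 6371·c ≈ 12196.67 km.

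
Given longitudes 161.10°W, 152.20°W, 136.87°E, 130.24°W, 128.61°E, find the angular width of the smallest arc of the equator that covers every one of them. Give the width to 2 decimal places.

Sort the longitudes: -161.10°, -152.20°, -130.24°, +128.61°, +136.87°.
Eastward gaps between consecutive values (wrapping around): 8.90°, 21.96°, 258.85°, 8.26°, 62.03°.
Largest gap = 258.85° ⇒ minimal covering band is its complement: 360° − 258.85° = 101.15°.
Band runs from +128.61° eastward to -130.24°, crossing the antimeridian.

101.15°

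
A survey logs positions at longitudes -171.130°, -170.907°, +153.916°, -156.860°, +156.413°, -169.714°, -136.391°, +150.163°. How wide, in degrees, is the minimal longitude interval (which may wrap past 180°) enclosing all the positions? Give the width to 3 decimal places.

73.446°

Sort the longitudes: -171.130°, -170.907°, -169.714°, -156.860°, -136.391°, +150.163°, +153.916°, +156.413°.
Eastward gaps between consecutive values (wrapping around): 0.223°, 1.193°, 12.854°, 20.469°, 286.554°, 3.753°, 2.497°, 32.457°.
Largest gap = 286.554° ⇒ minimal covering band is its complement: 360° − 286.554° = 73.446°.
Band runs from +150.163° eastward to -136.391°, crossing the antimeridian.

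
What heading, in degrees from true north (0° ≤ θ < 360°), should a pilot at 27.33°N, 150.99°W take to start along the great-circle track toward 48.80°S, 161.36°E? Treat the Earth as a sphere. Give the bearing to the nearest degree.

209°

Δλ = 161.36 − -150.99 = 312.35°; wrapped into (−180°, 180°]: -47.65°.
θ = atan2( sin Δλ · cos φ₂ , cos φ₁ · sin φ₂ − sin φ₁ · cos φ₂ · cos Δλ )
  = atan2(-0.48680, -0.87215) = -150.831° → normalised to [0°, 360°): 209.169°.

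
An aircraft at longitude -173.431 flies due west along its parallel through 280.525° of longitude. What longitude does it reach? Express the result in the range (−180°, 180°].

-93.956°

Start at -173.431°; shift −280.525° → -453.956°.
-453.956° lies outside (−180°, 180°]; add 360° → -93.956°.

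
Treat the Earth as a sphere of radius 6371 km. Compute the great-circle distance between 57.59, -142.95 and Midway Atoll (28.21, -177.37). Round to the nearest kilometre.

4218 km

Δλ = -177.37 − -142.95 = -34.42°.
Δφ = 28.21 − 57.59 = -29.38°.
a = sin²(Δφ/2) + cos φ₁ · cos φ₂ · sin²(Δλ/2) = 0.105654.
c = 2·atan2(√a, √(1−a)) = 0.66212 rad → d = 6371·c ≈ 4218.36 km.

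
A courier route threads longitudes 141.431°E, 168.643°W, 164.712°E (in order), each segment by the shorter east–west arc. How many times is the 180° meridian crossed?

Leg 1: +141.431° → -168.643°, shortest Δλ = 49.926° (east) — crosses 180°.
Leg 2: -168.643° → +164.712°, shortest Δλ = -26.645° (west) — crosses 180°.
Total crossings: 2.

2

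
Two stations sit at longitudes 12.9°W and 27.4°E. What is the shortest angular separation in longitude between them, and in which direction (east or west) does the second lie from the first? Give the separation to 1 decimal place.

40.3° east

Raw difference: 27.4 − -12.9 = 40.3°.
Normalise into (−180°, 180°]: 40.3° stays 40.3°.
Positive ⇒ the second point lies to the east; separation 40.3°.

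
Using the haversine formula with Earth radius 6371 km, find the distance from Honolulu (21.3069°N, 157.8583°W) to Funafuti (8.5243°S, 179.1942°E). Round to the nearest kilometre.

4157 km

Δλ = 179.1942 − -157.8583 = 337.0525°; wrapped into (−180°, 180°]: -22.9475°.
Δφ = -8.5243 − 21.3069 = -29.8312°.
a = sin²(Δφ/2) + cos φ₁ · cos φ₂ · sin²(Δλ/2) = 0.102710.
c = 2·atan2(√a, √(1−a)) = 0.65248 rad → d = 6371·c ≈ 4156.95 km.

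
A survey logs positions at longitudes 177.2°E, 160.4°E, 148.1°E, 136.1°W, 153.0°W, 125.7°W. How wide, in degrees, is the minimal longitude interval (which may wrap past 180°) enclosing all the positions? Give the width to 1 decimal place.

86.2°

Sort the longitudes: -153.0°, -136.1°, -125.7°, +148.1°, +160.4°, +177.2°.
Eastward gaps between consecutive values (wrapping around): 16.9°, 10.4°, 273.8°, 12.3°, 16.8°, 29.8°.
Largest gap = 273.8° ⇒ minimal covering band is its complement: 360° − 273.8° = 86.2°.
Band runs from +148.1° eastward to -125.7°, crossing the antimeridian.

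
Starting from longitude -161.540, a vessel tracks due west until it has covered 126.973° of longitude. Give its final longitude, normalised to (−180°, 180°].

+71.487°

Start at -161.540°; shift −126.973° → -288.513°.
-288.513° lies outside (−180°, 180°]; add 360° → +71.487°.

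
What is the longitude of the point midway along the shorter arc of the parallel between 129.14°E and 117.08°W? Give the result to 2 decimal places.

Signed shortest Δλ from +129.14° to -117.08° is +113.78°.
Midpoint longitude = +129.14° + (+113.78°)/2 = +129.14° + 56.89° = +186.03°.
Normalise into (−180°, 180°]: -173.97°.
(The naïve average (+129.14 + -117.08)/2 = 6.03° is on the wrong side of the globe.)

173.97°W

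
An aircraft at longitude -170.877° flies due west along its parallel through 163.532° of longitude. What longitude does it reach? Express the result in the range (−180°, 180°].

+25.591°

Start at -170.877°; shift −163.532° → -334.409°.
-334.409° lies outside (−180°, 180°]; add 360° → +25.591°.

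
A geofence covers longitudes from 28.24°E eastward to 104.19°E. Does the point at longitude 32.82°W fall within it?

Band width going east from +28.24° to +104.19°: ((104.19 − 28.24) mod 360) = 75.95°.
Offset of -32.82° east of the west edge: ((-32.82 − 28.24) mod 360) = 298.94°.
298.94° > 75.95° ⇒ outside.

No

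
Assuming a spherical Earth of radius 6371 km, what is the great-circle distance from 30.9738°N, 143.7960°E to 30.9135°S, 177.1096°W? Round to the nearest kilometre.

Δλ = -177.1096 − 143.7960 = -320.9056°; wrapped into (−180°, 180°]: 39.0944°.
Δφ = -30.9135 − 30.9738 = -61.8873°.
a = sin²(Δφ/2) + cos φ₁ · cos φ₂ · sin²(Δλ/2) = 0.346744.
c = 2·atan2(√a, √(1−a)) = 1.25927 rad → d = 6371·c ≈ 8022.81 km.

8023 km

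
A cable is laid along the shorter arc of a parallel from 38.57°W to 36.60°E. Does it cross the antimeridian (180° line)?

Signed shortest Δλ = ((36.60 − -38.57 + 180) mod 360) − 180 = 75.17°.
Going east by 75.17° from -38.57° reaches +36.60° without touching 180°.

No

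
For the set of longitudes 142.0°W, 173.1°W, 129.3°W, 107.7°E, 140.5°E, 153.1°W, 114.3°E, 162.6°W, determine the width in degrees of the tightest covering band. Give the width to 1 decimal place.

123.0°

Sort the longitudes: -173.1°, -162.6°, -153.1°, -142.0°, -129.3°, +107.7°, +114.3°, +140.5°.
Eastward gaps between consecutive values (wrapping around): 10.5°, 9.5°, 11.1°, 12.7°, 237.0°, 6.6°, 26.2°, 46.4°.
Largest gap = 237.0° ⇒ minimal covering band is its complement: 360° − 237.0° = 123.0°.
Band runs from +107.7° eastward to -129.3°, crossing the antimeridian.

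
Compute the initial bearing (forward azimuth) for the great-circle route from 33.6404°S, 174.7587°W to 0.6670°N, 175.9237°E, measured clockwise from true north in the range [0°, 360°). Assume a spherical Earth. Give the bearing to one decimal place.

Δλ = 175.9237 − -174.7587 = 350.6824°; wrapped into (−180°, 180°]: -9.3176°.
θ = atan2( sin Δλ · cos φ₂ , cos φ₁ · sin φ₂ − sin φ₁ · cos φ₂ · cos Δλ )
  = atan2(-0.16190, 0.55632) = -16.226° → normalised to [0°, 360°): 343.774°.

343.8°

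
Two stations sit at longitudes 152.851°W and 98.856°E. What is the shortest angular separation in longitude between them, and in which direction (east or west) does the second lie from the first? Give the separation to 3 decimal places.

Raw difference: 98.856 − -152.851 = 251.707°.
Normalise into (−180°, 180°]: 251.707° − 360° = -108.293°.
Negative ⇒ the second point lies to the west; separation 108.293°.

108.293° west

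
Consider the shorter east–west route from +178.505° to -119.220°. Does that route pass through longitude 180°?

Yes

Naïve |-119.220 − 178.505| = 297.725° > 180°, so the shorter arc goes the other way round — across 180°.
Signed shortest Δλ = ((-119.220 − 178.505 + 180) mod 360) − 180 = 62.275°.
Going east by 62.275° from +178.505° passes through 180° before reaching -119.220°.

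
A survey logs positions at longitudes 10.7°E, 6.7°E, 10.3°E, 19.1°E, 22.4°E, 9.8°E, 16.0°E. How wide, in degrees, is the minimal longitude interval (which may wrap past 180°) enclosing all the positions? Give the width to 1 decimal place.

15.7°

Sort the longitudes: +6.7°, +9.8°, +10.3°, +10.7°, +16.0°, +19.1°, +22.4°.
Eastward gaps between consecutive values (wrapping around): 3.1°, 0.5°, 0.4°, 5.3°, 3.1°, 3.3°, 344.3°.
Largest gap = 344.3° ⇒ minimal covering band is its complement: 360° − 344.3° = 15.7°.
Band runs from +6.7° eastward to +22.4°.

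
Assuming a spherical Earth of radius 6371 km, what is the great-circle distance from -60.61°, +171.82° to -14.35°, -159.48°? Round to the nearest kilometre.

5641 km

Δλ = -159.48 − 171.82 = -331.30°; wrapped into (−180°, 180°]: 28.70°.
Δφ = -14.35 − -60.61 = 46.26°.
a = sin²(Δφ/2) + cos φ₁ · cos φ₂ · sin²(Δλ/2) = 0.183511.
c = 2·atan2(√a, √(1−a)) = 0.88540 rad → d = 6371·c ≈ 5640.90 km.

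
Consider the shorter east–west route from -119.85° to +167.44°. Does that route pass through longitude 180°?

Yes

Naïve |167.44 − -119.85| = 287.29° > 180°, so the shorter arc goes the other way round — across 180°.
Signed shortest Δλ = ((167.44 − -119.85 + 180) mod 360) − 180 = -72.71°.
Going west by 72.71° from -119.85° passes through 180° before reaching +167.44°.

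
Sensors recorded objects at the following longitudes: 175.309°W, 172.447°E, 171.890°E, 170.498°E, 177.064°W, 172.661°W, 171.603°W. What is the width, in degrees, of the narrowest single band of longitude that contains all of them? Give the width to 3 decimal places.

17.899°

Sort the longitudes: -177.064°, -175.309°, -172.661°, -171.603°, +170.498°, +171.890°, +172.447°.
Eastward gaps between consecutive values (wrapping around): 1.755°, 2.648°, 1.058°, 342.101°, 1.392°, 0.557°, 10.489°.
Largest gap = 342.101° ⇒ minimal covering band is its complement: 360° − 342.101° = 17.899°.
Band runs from +170.498° eastward to -171.603°, crossing the antimeridian.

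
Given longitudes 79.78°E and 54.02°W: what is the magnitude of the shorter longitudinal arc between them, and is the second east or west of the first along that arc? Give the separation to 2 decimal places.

133.80° west

Raw difference: -54.02 − 79.78 = -133.8°.
Normalise into (−180°, 180°]: -133.8° stays -133.8°.
Negative ⇒ the second point lies to the west; separation 133.80°.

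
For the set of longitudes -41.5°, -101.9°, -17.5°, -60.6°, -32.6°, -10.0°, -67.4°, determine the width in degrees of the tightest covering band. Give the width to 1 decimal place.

Sort the longitudes: -101.9°, -67.4°, -60.6°, -41.5°, -32.6°, -17.5°, -10.0°.
Eastward gaps between consecutive values (wrapping around): 34.5°, 6.8°, 19.1°, 8.9°, 15.1°, 7.5°, 268.1°.
Largest gap = 268.1° ⇒ minimal covering band is its complement: 360° − 268.1° = 91.9°.
Band runs from -101.9° eastward to -10.0°.

91.9°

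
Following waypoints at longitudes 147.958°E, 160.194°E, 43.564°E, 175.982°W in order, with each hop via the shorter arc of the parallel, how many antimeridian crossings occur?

1

Leg 1: +147.958° → +160.194°, shortest Δλ = 12.236° (east) — does not cross 180°.
Leg 2: +160.194° → +43.564°, shortest Δλ = -116.63° (west) — does not cross 180°.
Leg 3: +43.564° → -175.982°, shortest Δλ = 140.454° (east) — crosses 180°.
Total crossings: 1.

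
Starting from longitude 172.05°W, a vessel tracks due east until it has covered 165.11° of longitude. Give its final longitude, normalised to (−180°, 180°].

6.94°W

Start at -172.05°; shift +165.11° → -6.94°.
-6.94° already lies in (−180°, 180°].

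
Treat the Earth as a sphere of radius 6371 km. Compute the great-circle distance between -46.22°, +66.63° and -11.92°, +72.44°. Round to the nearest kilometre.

3853 km

Δλ = 72.44 − 66.63 = 5.81°.
Δφ = -11.92 − -46.22 = 34.30°.
a = sin²(Δφ/2) + cos φ₁ · cos φ₂ · sin²(Δλ/2) = 0.088690.
c = 2·atan2(√a, √(1−a)) = 0.60479 rad → d = 6371·c ≈ 3853.13 km.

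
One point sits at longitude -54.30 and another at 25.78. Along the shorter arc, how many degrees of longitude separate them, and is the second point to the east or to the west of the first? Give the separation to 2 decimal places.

80.08° east

Raw difference: 25.78 − -54.30 = 80.08°.
Normalise into (−180°, 180°]: 80.08° stays 80.08°.
Positive ⇒ the second point lies to the east; separation 80.08°.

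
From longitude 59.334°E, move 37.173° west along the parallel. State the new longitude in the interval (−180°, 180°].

22.161°E

Start at +59.334°; shift −37.173° → +22.161°.
+22.161° already lies in (−180°, 180°].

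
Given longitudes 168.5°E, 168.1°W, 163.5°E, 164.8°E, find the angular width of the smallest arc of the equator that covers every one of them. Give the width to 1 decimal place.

Sort the longitudes: -168.1°, +163.5°, +164.8°, +168.5°.
Eastward gaps between consecutive values (wrapping around): 331.6°, 1.3°, 3.7°, 23.4°.
Largest gap = 331.6° ⇒ minimal covering band is its complement: 360° − 331.6° = 28.4°.
Band runs from +163.5° eastward to -168.1°, crossing the antimeridian.

28.4°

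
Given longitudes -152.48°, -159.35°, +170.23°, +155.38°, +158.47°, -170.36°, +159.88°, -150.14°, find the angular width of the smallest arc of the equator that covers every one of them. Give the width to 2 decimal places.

54.48°

Sort the longitudes: -170.36°, -159.35°, -152.48°, -150.14°, +155.38°, +158.47°, +159.88°, +170.23°.
Eastward gaps between consecutive values (wrapping around): 11.01°, 6.87°, 2.34°, 305.52°, 3.09°, 1.41°, 10.35°, 19.41°.
Largest gap = 305.52° ⇒ minimal covering band is its complement: 360° − 305.52° = 54.48°.
Band runs from +155.38° eastward to -150.14°, crossing the antimeridian.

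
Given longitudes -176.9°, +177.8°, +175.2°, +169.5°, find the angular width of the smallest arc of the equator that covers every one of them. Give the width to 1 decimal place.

Sort the longitudes: -176.9°, +169.5°, +175.2°, +177.8°.
Eastward gaps between consecutive values (wrapping around): 346.4°, 5.7°, 2.6°, 5.3°.
Largest gap = 346.4° ⇒ minimal covering band is its complement: 360° − 346.4° = 13.6°.
Band runs from +169.5° eastward to -176.9°, crossing the antimeridian.

13.6°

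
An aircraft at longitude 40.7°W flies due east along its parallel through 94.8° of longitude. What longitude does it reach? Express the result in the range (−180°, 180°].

54.1°E

Start at -40.7°; shift +94.8° → +54.1°.
+54.1° already lies in (−180°, 180°].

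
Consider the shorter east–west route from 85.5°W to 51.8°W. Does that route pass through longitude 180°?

Signed shortest Δλ = ((-51.8 − -85.5 + 180) mod 360) − 180 = 33.7°.
Going east by 33.7° from -85.5° reaches -51.8° without touching 180°.

No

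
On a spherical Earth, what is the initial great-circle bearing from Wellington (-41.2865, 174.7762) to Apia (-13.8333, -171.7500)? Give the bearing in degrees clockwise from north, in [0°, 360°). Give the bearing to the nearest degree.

Δλ = -171.7500 − 174.7762 = -346.5262°; wrapped into (−180°, 180°]: 13.4738°.
θ = atan2( sin Δλ · cos φ₂ , cos φ₁ · sin φ₂ − sin φ₁ · cos φ₂ · cos Δλ )
  = atan2(0.22624, 0.44339) = 27.033° → normalised to [0°, 360°): 27.033°.

27°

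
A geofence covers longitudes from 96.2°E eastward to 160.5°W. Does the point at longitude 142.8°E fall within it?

Yes

Band width going east from +96.2° to -160.5°: ((-160.5 − 96.2) mod 360) = 103.3°.
Offset of +142.8° east of the west edge: ((142.8 − 96.2) mod 360) = 46.6°.
46.6° ≤ 103.3° ⇒ inside.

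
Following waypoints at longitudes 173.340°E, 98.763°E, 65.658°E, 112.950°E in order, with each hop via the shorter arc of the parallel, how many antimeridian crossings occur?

0

Leg 1: +173.340° → +98.763°, shortest Δλ = -74.577° (west) — does not cross 180°.
Leg 2: +98.763° → +65.658°, shortest Δλ = -33.105° (west) — does not cross 180°.
Leg 3: +65.658° → +112.950°, shortest Δλ = 47.292° (east) — does not cross 180°.
Total crossings: 0.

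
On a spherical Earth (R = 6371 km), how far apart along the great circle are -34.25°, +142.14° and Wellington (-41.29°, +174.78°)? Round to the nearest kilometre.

2955 km

Δλ = 174.78 − 142.14 = 32.64°.
Δφ = -41.29 − -34.25 = -7.04°.
a = sin²(Δφ/2) + cos φ₁ · cos φ₂ · sin²(Δλ/2) = 0.052811.
c = 2·atan2(√a, √(1−a)) = 0.46376 rad → d = 6371·c ≈ 2954.61 km.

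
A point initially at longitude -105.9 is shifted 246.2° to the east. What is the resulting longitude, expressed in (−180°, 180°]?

+140.3°

Start at -105.9°; shift +246.2° → +140.3°.
+140.3° already lies in (−180°, 180°].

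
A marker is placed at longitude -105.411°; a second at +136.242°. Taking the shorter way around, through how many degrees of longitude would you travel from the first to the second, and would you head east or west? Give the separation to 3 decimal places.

118.347° west

Raw difference: 136.242 − -105.411 = 241.653°.
Normalise into (−180°, 180°]: 241.653° − 360° = -118.347°.
Negative ⇒ the second point lies to the west; separation 118.347°.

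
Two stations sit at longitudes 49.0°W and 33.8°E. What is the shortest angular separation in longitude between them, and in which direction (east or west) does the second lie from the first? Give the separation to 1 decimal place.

82.8° east

Raw difference: 33.8 − -49.0 = 82.8°.
Normalise into (−180°, 180°]: 82.8° stays 82.8°.
Positive ⇒ the second point lies to the east; separation 82.8°.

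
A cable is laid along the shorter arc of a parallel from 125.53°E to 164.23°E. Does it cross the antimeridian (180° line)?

Signed shortest Δλ = ((164.23 − 125.53 + 180) mod 360) − 180 = 38.7°.
Going east by 38.7° from +125.53° reaches +164.23° without touching 180°.

No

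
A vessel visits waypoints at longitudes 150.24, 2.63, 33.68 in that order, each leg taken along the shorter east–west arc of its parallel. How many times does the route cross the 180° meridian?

0

Leg 1: +150.24° → +2.63°, shortest Δλ = -147.61° (west) — does not cross 180°.
Leg 2: +2.63° → +33.68°, shortest Δλ = 31.05° (east) — does not cross 180°.
Total crossings: 0.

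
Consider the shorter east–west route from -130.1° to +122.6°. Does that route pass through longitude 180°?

Naïve |122.6 − -130.1| = 252.7° > 180°, so the shorter arc goes the other way round — across 180°.
Signed shortest Δλ = ((122.6 − -130.1 + 180) mod 360) − 180 = -107.3°.
Going west by 107.3° from -130.1° passes through 180° before reaching +122.6°.

Yes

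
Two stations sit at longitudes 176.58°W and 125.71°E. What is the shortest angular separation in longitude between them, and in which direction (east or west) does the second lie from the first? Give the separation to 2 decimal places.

Raw difference: 125.71 − -176.58 = 302.29°.
Normalise into (−180°, 180°]: 302.29° − 360° = -57.71°.
Negative ⇒ the second point lies to the west; separation 57.71°.

57.71° west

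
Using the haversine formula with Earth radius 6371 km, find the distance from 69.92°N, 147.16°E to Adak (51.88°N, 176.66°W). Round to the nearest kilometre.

2724 km

Δλ = -176.66 − 147.16 = -323.82°; wrapped into (−180°, 180°]: 36.18°.
Δφ = 51.88 − 69.92 = -18.04°.
a = sin²(Δφ/2) + cos φ₁ · cos φ₂ · sin²(Δλ/2) = 0.045015.
c = 2·atan2(√a, √(1−a)) = 0.42758 rad → d = 6371·c ≈ 2724.13 km.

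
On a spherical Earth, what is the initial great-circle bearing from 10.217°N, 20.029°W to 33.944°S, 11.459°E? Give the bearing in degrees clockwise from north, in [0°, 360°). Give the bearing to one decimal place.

Δλ = 11.459 − -20.029 = 31.488°.
θ = atan2( sin Δλ · cos φ₂ , cos φ₁ · sin φ₂ − sin φ₁ · cos φ₂ · cos Δλ )
  = atan2(0.43331, -0.67501) = 147.302° → normalised to [0°, 360°): 147.302°.

147.3°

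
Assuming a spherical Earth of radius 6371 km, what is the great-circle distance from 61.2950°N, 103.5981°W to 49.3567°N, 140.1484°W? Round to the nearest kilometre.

Δλ = -140.1484 − -103.5981 = -36.5503°.
Δφ = 49.3567 − 61.2950 = -11.9383°.
a = sin²(Δφ/2) + cos φ₁ · cos φ₂ · sin²(Δλ/2) = 0.041577.
c = 2·atan2(√a, √(1−a)) = 0.41069 rad → d = 6371·c ≈ 2616.51 km.

2617 km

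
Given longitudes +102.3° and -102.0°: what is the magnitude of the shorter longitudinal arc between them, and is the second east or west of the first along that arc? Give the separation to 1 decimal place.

155.7° east

Raw difference: -102.0 − 102.3 = -204.3°.
Normalise into (−180°, 180°]: -204.3° + 360° = 155.7°.
Positive ⇒ the second point lies to the east; separation 155.7°.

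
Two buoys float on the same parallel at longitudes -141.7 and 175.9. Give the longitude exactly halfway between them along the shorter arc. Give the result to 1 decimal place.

-162.9°

Signed shortest Δλ from -141.7° to +175.9° is -42.4°.
Midpoint longitude = -141.7° + (-42.4°)/2 = -141.7° − 21.2° = -162.9°.
(The naïve average (-141.7 + +175.9)/2 = 17.1° is on the wrong side of the globe.)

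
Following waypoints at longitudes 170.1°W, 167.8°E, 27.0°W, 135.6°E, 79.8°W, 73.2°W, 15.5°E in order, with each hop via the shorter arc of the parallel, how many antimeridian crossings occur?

Leg 1: -170.1° → +167.8°, shortest Δλ = -22.1° (west) — crosses 180°.
Leg 2: +167.8° → -27.0°, shortest Δλ = 165.2° (east) — crosses 180°.
Leg 3: -27.0° → +135.6°, shortest Δλ = 162.6° (east) — does not cross 180°.
Leg 4: +135.6° → -79.8°, shortest Δλ = 144.6° (east) — crosses 180°.
Leg 5: -79.8° → -73.2°, shortest Δλ = 6.6° (east) — does not cross 180°.
Leg 6: -73.2° → +15.5°, shortest Δλ = 88.7° (east) — does not cross 180°.
Total crossings: 3.

3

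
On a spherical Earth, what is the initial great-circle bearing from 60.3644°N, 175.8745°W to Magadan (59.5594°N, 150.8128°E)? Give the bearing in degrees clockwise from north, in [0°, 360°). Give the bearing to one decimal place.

Δλ = 150.8128 − -175.8745 = 326.6873°; wrapped into (−180°, 180°]: -33.3127°.
θ = atan2( sin Δλ · cos φ₂ , cos φ₁ · sin φ₂ − sin φ₁ · cos φ₂ · cos Δλ )
  = atan2(-0.27825, 0.05831) = -78.165° → normalised to [0°, 360°): 281.835°.

281.8°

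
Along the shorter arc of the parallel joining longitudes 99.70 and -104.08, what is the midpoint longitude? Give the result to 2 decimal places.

Signed shortest Δλ from +99.70° to -104.08° is +156.22°.
Midpoint longitude = +99.70° + (+156.22°)/2 = +99.70° + 78.11° = +177.81°.
(The naïve average (+99.70 + -104.08)/2 = -2.19° is on the wrong side of the globe.)

+177.81°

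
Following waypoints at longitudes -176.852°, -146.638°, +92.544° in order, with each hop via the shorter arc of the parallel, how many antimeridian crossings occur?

Leg 1: -176.852° → -146.638°, shortest Δλ = 30.214° (east) — does not cross 180°.
Leg 2: -146.638° → +92.544°, shortest Δλ = -120.818° (west) — crosses 180°.
Total crossings: 1.

1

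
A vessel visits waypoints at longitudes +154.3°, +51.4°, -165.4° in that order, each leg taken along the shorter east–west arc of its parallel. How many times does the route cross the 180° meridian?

Leg 1: +154.3° → +51.4°, shortest Δλ = -102.9° (west) — does not cross 180°.
Leg 2: +51.4° → -165.4°, shortest Δλ = 143.2° (east) — crosses 180°.
Total crossings: 1.

1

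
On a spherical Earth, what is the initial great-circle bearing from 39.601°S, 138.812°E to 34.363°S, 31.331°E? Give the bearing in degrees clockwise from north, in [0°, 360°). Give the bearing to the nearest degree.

Δλ = 31.331 − 138.812 = -107.481°.
θ = atan2( sin Δλ · cos φ₂ , cos φ₁ · sin φ₂ − sin φ₁ · cos φ₂ · cos Δλ )
  = atan2(-0.78735, -0.59296) = -126.984° → normalised to [0°, 360°): 233.016°.

233°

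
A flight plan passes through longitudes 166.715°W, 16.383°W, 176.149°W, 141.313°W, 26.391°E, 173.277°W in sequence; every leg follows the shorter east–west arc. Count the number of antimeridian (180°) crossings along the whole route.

Leg 1: -166.715° → -16.383°, shortest Δλ = 150.332° (east) — does not cross 180°.
Leg 2: -16.383° → -176.149°, shortest Δλ = -159.766° (west) — does not cross 180°.
Leg 3: -176.149° → -141.313°, shortest Δλ = 34.836° (east) — does not cross 180°.
Leg 4: -141.313° → +26.391°, shortest Δλ = 167.704° (east) — does not cross 180°.
Leg 5: +26.391° → -173.277°, shortest Δλ = 160.332° (east) — crosses 180°.
Total crossings: 1.

1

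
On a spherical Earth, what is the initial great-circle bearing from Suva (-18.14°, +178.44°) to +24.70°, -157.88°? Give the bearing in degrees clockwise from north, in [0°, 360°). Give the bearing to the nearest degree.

Δλ = -157.88 − 178.44 = -336.32°; wrapped into (−180°, 180°]: 23.68°.
θ = atan2( sin Δλ · cos φ₂ , cos φ₁ · sin φ₂ − sin φ₁ · cos φ₂ · cos Δλ )
  = atan2(0.36488, 0.65614) = 29.079° → normalised to [0°, 360°): 29.079°.

29°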